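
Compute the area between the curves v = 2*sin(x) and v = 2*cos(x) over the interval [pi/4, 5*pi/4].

4*sqrt(2)

On [pi/4, 5*pi/4], (2*sin(x)) - (2*cos(x)) = 2*sin(x) - 2*cos(x) is ≥ 0 throughout, so the area is a single integral of |2*sin(x) - 2*cos(x)|.
∫[pi/4,5*pi/4] (2*sin(x) - 2*cos(x)) dx = 4*sqrt(2).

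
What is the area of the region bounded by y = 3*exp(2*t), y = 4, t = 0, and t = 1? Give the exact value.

The difference (3*exp(2*t)) - (4) = 3*exp(2*t) - 4 changes sign at t = -log(3)/2 + log(2) inside [0, 1], so split the integral there.
∫[0,-log(3)/2 + log(2)] (3*exp(2*t) - 4) dt = log(9/16) + 1/2; the area of that piece is -1/2 + log(16/9).
∫[-log(3)/2 + log(2),1] (3*exp(2*t) - 4) dt = -6 - 2*log(3) + 4*log(2) + 3*exp(2)/2.
Total area = (-1/2 + log(16/9)) + (-6 - 2*log(3) + 4*log(2) + 3*exp(2)/2) = -13/2 - 4*log(3) + 8*log(2) + 3*exp(2)/2.

-13/2 - 4*log(3) + 8*log(2) + 3*exp(2)/2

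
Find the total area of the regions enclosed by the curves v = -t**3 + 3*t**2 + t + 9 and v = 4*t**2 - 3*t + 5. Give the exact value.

71/6

Set the curves equal: -t**3 + 3*t**2 + t + 9 = 4*t**2 - 3*t + 5, so -t**3 - t**2 + 4*t + 4 = 0, which factors as -(t - 2)*(t + 1)*(t + 2) = 0. The curves meet at t = -2, -1, 2.
On [-2, -1], v = 4*t**2 - 3*t + 5 is on top; that piece has area ∫[-2,-1] (-(-t**3 - t**2 + 4*t + 4)) dt = 7/12.
On [-1, 2], v = -t**3 + 3*t**2 + t + 9 is on top; that piece has area ∫[-1,2] (-t**3 - t**2 + 4*t + 4) dt = 45/4.
Total enclosed area = 7/12 + 45/4 = 71/6.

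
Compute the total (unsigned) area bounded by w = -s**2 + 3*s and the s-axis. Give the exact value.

9/2

The curve meets the s-axis where -s**2 + 3*s = 0, i.e. -s*(s - 3) = 0, at s = 0, 3.
On [0, 3] the curve lies above the axis; ∫[0,3] (-s**2 + 3*s) ds = 9/2, giving area 9/2.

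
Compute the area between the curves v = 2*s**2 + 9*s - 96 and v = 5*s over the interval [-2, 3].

1340/3

On [-2, 3], (2*s**2 + 9*s - 96) - (5*s) = 2*s**2 + 4*s - 96 is ≤ 0 throughout, so the area is a single integral of |2*s**2 + 4*s - 96|.
∫[-2,3] (2*s**2 + 4*s - 96) ds = -1340/3; the area of that piece is 1340/3.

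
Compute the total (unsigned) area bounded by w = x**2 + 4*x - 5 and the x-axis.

36

The curve meets the x-axis where x**2 + 4*x - 5 = 0, i.e. (x - 1)*(x + 5) = 0, at x = -5, 1.
On [-5, 1] the curve lies below the axis; ∫[-5,1] (x**2 + 4*x - 5) dx = -36, giving area 36.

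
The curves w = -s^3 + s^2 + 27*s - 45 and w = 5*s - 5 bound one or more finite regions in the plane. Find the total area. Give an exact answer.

3901/12

Set the curves equal: -s^3 + s^2 + 27*s - 45 = 5*s - 5, so -s^3 + s^2 + 22*s - 40 = 0, which factors as -(s - 4)*(s - 2)*(s + 5) = 0. The curves meet at s = -5, 2, 4.
On [-5, 2], w = 5*s - 5 is on top; that piece has area ∫[-5,2] (-(-s^3 + s^2 + 22*s - 40)) ds = 3773/12.
On [2, 4], w = -s^3 + s^2 + 27*s - 45 is on top; that piece has area ∫[2,4] (-s^3 + s^2 + 22*s - 40) ds = 32/3.
Total enclosed area = 3773/12 + 32/3 = 3901/12.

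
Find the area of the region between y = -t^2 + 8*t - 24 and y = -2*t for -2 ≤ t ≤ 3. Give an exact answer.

320/3

On [-2, 3], (-t^2 + 8*t - 24) - (-2*t) = -t^2 + 10*t - 24 is ≤ 0 throughout, so the area is a single integral of |-t^2 + 10*t - 24|.
∫[-2,3] (-t^2 + 10*t - 24) dt = -320/3; the area of that piece is 320/3.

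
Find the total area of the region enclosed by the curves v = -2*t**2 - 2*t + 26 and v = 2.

Set the curves equal: -2*t**2 - 2*t + 26 = 2, so -2*t**2 - 2*t + 24 = 0, which factors as -2*(t - 3)*(t + 4) = 0. The curves meet at t = -4, 3.
On [-4, 3], v = -2*t**2 - 2*t + 26 is on top; that piece has area ∫[-4,3] (-2*t**2 - 2*t + 24) dt = 343/3.

343/3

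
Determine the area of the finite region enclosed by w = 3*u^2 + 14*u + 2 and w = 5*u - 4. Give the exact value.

1/2

Set the curves equal: 3*u^2 + 14*u + 2 = 5*u - 4, so 3*u^2 + 9*u + 6 = 0, which factors as 3*(u + 1)*(u + 2) = 0. The curves meet at u = -2, -1.
On [-2, -1], w = 5*u - 4 is on top; that piece has area ∫[-2,-1] (-(3*u^2 + 9*u + 6)) du = 1/2.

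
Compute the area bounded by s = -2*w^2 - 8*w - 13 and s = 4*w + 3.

Both boundary curves give s as a function of w, so integrate with respect to w. Setting them equal: -2*w^2 - 12*w - 16 = 0, i.e. -2*(w + 2)*(w + 4) = 0, so they meet at w = -4, -2.
For w in [-4, -2], s = -2*w^2 - 8*w - 13 is on the right; area = ∫[-4,-2] (-2*w^2 - 12*w - 16) dw = 8/3.

8/3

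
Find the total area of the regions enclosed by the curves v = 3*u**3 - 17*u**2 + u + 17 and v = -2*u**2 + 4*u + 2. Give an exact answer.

Set the curves equal: 3*u**3 - 17*u**2 + u + 17 = -2*u**2 + 4*u + 2, so 3*u**3 - 15*u**2 - 3*u + 15 = 0, which factors as 3*(u - 5)*(u - 1)*(u + 1) = 0. The curves meet at u = -1, 1, 5.
On [-1, 1], v = 3*u**3 - 17*u**2 + u + 17 is on top; that piece has area ∫[-1,1] (3*u**3 - 15*u**2 - 3*u + 15) du = 20.
On [1, 5], v = -2*u**2 + 4*u + 2 is on top; that piece has area ∫[1,5] (-(3*u**3 - 15*u**2 - 3*u + 15)) du = 128.
Total enclosed area = 20 + 128 = 148.

148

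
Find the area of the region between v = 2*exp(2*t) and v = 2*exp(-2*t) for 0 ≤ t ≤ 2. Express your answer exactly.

-2 + exp(-4) + exp(4)

On [0, 2], (2*exp(2*t)) - (2*exp(-2*t)) = 2*exp(2*t) - 2*exp(-2*t) is ≥ 0 throughout, so the area is a single integral of |2*exp(2*t) - 2*exp(-2*t)|.
∫[0,2] (2*exp(2*t) - 2*exp(-2*t)) dt = -2 + exp(-4) + exp(4).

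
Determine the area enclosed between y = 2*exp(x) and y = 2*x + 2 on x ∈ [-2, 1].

On [-2, 1], (2*exp(x)) - (2*x + 2) = -2*x + 2*exp(x) - 2 is ≥ 0 throughout, so the area is a single integral of |-2*x + 2*exp(x) - 2|.
∫[-2,1] (-2*x + 2*exp(x) - 2) dx = -3 - 2*exp(-2) + 2*exp(1).

-3 - 2*exp(-2) + 2*exp(1)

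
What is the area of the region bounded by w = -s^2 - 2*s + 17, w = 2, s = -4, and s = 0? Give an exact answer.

On [-4, 0], (-s^2 - 2*s + 17) - (2) = -s^2 - 2*s + 15 is ≥ 0 throughout, so the area is a single integral of |-s^2 - 2*s + 15|.
∫[-4,0] (-s^2 - 2*s + 15) ds = 164/3.

164/3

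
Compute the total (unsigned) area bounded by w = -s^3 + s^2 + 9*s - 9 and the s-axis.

The curve meets the s-axis where -s^3 + s^2 + 9*s - 9 = 0, i.e. -(s - 3)*(s - 1)*(s + 3) = 0, at s = -3, 1, 3.
On [-3, 1] the curve lies below the axis; ∫[-3,1] (-s^3 + s^2 + 9*s - 9) ds = -128/3, giving area 128/3.
On [1, 3] the curve lies above the axis; ∫[1,3] (-s^3 + s^2 + 9*s - 9) ds = 20/3, giving area 20/3.
Total area = 128/3 + 20/3 = 148/3.

148/3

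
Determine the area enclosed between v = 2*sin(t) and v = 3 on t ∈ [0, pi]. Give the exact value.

-4 + 3*pi

On [0, pi], (2*sin(t)) - (3) = 2*sin(t) - 3 is ≤ 0 throughout, so the area is a single integral of |2*sin(t) - 3|.
∫[0,pi] (2*sin(t) - 3) dt = 4 - 3*pi; the area of that piece is -4 + 3*pi.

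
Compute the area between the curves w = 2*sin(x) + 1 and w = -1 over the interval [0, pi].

On [0, pi], (2*sin(x) + 1) - (-1) = 2*sin(x) + 2 is ≥ 0 throughout, so the area is a single integral of |2*sin(x) + 2|.
∫[0,pi] (2*sin(x) + 2) dx = 4 + 2*pi.

4 + 2*pi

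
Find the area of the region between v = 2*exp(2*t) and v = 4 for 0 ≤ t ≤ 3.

-15 + 4*log(2) + exp(6)

The difference (2*exp(2*t)) - (4) = 2*exp(2*t) - 4 changes sign at t = log(2)/2 inside [0, 3], so split the integral there.
∫[0,log(2)/2] (2*exp(2*t) - 4) dt = 1 - log(4); the area of that piece is -1 + log(4).
∫[log(2)/2,3] (2*exp(2*t) - 4) dt = -14 + 2*log(2) + exp(6).
Total area = (-1 + log(4)) + (-14 + 2*log(2) + exp(6)) = -15 + 4*log(2) + exp(6).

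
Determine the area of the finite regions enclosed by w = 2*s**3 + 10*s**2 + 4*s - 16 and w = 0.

Set the curves equal: 2*s**3 + 10*s**2 + 4*s - 16 = 0, so 2*s**3 + 10*s**2 + 4*s - 16 = 0, which factors as 2*(s - 1)*(s + 2)*(s + 4) = 0. The curves meet at s = -4, -2, 1.
On [-4, -2], w = 2*s**3 + 10*s**2 + 4*s - 16 is on top; that piece has area ∫[-4,-2] (2*s**3 + 10*s**2 + 4*s - 16) ds = 32/3.
On [-2, 1], w = 0 is on top; that piece has area ∫[-2,1] (-(2*s**3 + 10*s**2 + 4*s - 16)) ds = 63/2.
Total enclosed area = 32/3 + 63/2 = 253/6.

253/6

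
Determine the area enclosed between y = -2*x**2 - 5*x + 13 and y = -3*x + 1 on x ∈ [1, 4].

The difference (-2*x**2 - 5*x + 13) - (-3*x + 1) = -2*x**2 - 2*x + 12 changes sign at x = 2 inside [1, 4], so split the integral there.
∫[1,2] (-2*x**2 - 2*x + 12) dx = 13/3.
∫[2,4] (-2*x**2 - 2*x + 12) dx = -76/3; the area of that piece is 76/3.
Total area = 13/3 + 76/3 = 89/3.

89/3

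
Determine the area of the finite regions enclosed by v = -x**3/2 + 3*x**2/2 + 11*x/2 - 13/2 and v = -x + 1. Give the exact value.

64

Set the curves equal: -x**3/2 + 3*x**2/2 + 11*x/2 - 13/2 = -x + 1, so -x**3/2 + 3*x**2/2 + 13*x/2 - 15/2 = 0, which factors as -(x - 5)*(x - 1)*(x + 3)/2 = 0. The curves meet at x = -3, 1, 5.
On [-3, 1], v = -x + 1 is on top; that piece has area ∫[-3,1] (-(-x**3/2 + 3*x**2/2 + 13*x/2 - 15/2)) dx = 32.
On [1, 5], v = -x**3/2 + 3*x**2/2 + 11*x/2 - 13/2 is on top; that piece has area ∫[1,5] (-x**3/2 + 3*x**2/2 + 13*x/2 - 15/2) dx = 32.
Total enclosed area = 32 + 32 = 64.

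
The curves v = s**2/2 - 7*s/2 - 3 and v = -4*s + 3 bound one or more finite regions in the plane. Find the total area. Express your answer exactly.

343/12

Set the curves equal: s**2/2 - 7*s/2 - 3 = -4*s + 3, so s**2/2 + s/2 - 6 = 0, which factors as (s - 3)*(s + 4)/2 = 0. The curves meet at s = -4, 3.
On [-4, 3], v = -4*s + 3 is on top; that piece has area ∫[-4,3] (-(s**2/2 + s/2 - 6)) ds = 343/12.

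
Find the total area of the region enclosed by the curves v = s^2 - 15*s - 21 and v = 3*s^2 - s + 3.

1/3

Set the curves equal: s^2 - 15*s - 21 = 3*s^2 - s + 3, so -2*s^2 - 14*s - 24 = 0, which factors as -2*(s + 3)*(s + 4) = 0. The curves meet at s = -4, -3.
On [-4, -3], v = s^2 - 15*s - 21 is on top; that piece has area ∫[-4,-3] (-2*s^2 - 14*s - 24) ds = 1/3.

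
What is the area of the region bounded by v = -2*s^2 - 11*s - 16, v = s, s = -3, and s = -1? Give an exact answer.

4

The difference (-2*s^2 - 11*s - 16) - (s) = -2*s^2 - 12*s - 16 changes sign at s = -2 inside [-3, -1], so split the integral there.
∫[-3,-2] (-2*s^2 - 12*s - 16) ds = 4/3.
∫[-2,-1] (-2*s^2 - 12*s - 16) ds = -8/3; the area of that piece is 8/3.
Total area = 4/3 + 8/3 = 4.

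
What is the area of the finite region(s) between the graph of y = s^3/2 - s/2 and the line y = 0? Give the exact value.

1/4

The curve meets the s-axis where s^3/2 - s/2 = 0, i.e. s*(s - 1)*(s + 1)/2 = 0, at s = -1, 0, 1.
On [-1, 0] the curve lies above the axis; ∫[-1,0] (s^3/2 - s/2) ds = 1/8, giving area 1/8.
On [0, 1] the curve lies below the axis; ∫[0,1] (s^3/2 - s/2) ds = -1/8, giving area 1/8.
Total area = 1/8 + 1/8 = 1/4.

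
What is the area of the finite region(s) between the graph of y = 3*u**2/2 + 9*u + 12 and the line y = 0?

The curve meets the u-axis where 3*u**2/2 + 9*u + 12 = 0, i.e. 3*(u + 2)*(u + 4)/2 = 0, at u = -4, -2.
On [-4, -2] the curve lies below the axis; ∫[-4,-2] (3*u**2/2 + 9*u + 12) du = -2, giving area 2.

2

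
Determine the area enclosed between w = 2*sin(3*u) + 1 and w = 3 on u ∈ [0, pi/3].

On [0, pi/3], (2*sin(3*u) + 1) - (3) = 2*sin(3*u) - 2 is ≤ 0 throughout, so the area is a single integral of |2*sin(3*u) - 2|.
∫[0,pi/3] (2*sin(3*u) - 2) du = 4/3 - 2*pi/3; the area of that piece is -4/3 + 2*pi/3.

-4/3 + 2*pi/3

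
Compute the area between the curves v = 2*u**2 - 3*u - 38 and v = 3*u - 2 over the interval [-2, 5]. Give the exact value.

679/3

On [-2, 5], (2*u**2 - 3*u - 38) - (3*u - 2) = 2*u**2 - 6*u - 36 is ≤ 0 throughout, so the area is a single integral of |2*u**2 - 6*u - 36|.
∫[-2,5] (2*u**2 - 6*u - 36) du = -679/3; the area of that piece is 679/3.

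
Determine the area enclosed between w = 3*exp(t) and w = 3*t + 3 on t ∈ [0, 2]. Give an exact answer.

On [0, 2], (3*exp(t)) - (3*t + 3) = -3*t + 3*exp(t) - 3 is ≥ 0 throughout, so the area is a single integral of |-3*t + 3*exp(t) - 3|.
∫[0,2] (-3*t + 3*exp(t) - 3) dt = -15 + 3*exp(2).

-15 + 3*exp(2)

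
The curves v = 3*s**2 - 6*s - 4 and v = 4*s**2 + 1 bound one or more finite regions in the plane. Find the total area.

32/3

Set the curves equal: 3*s**2 - 6*s - 4 = 4*s**2 + 1, so -s**2 - 6*s - 5 = 0, which factors as -(s + 1)*(s + 5) = 0. The curves meet at s = -5, -1.
On [-5, -1], v = 3*s**2 - 6*s - 4 is on top; that piece has area ∫[-5,-1] (-s**2 - 6*s - 5) ds = 32/3.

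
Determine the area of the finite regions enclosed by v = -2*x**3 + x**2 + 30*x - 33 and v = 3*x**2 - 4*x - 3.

Set the curves equal: -2*x**3 + x**2 + 30*x - 33 = 3*x**2 - 4*x - 3, so -2*x**3 - 2*x**2 + 34*x - 30 = 0, which factors as -2*(x - 3)*(x - 1)*(x + 5) = 0. The curves meet at x = -5, 1, 3.
On [-5, 1], v = 3*x**2 - 4*x - 3 is on top; that piece has area ∫[-5,1] (-(-2*x**3 - 2*x**2 + 34*x - 30)) dx = 360.
On [1, 3], v = -2*x**3 + x**2 + 30*x - 33 is on top; that piece has area ∫[1,3] (-2*x**3 - 2*x**2 + 34*x - 30) dx = 56/3.
Total enclosed area = 360 + 56/3 = 1136/3.

1136/3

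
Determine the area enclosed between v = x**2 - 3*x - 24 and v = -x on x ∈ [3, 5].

94/3

On [3, 5], (x**2 - 3*x - 24) - (-x) = x**2 - 2*x - 24 is ≤ 0 throughout, so the area is a single integral of |x**2 - 2*x - 24|.
∫[3,5] (x**2 - 2*x - 24) dx = -94/3; the area of that piece is 94/3.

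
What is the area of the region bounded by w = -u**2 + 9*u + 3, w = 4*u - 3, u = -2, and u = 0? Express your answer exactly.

7

The difference (-u**2 + 9*u + 3) - (4*u - 3) = -u**2 + 5*u + 6 changes sign at u = -1 inside [-2, 0], so split the integral there.
∫[-2,-1] (-u**2 + 5*u + 6) du = -23/6; the area of that piece is 23/6.
∫[-1,0] (-u**2 + 5*u + 6) du = 19/6.
Total area = 23/6 + 19/6 = 7.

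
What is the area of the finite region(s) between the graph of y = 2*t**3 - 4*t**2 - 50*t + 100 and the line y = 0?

2459/3

The curve meets the t-axis where 2*t**3 - 4*t**2 - 50*t + 100 = 0, i.e. 2*(t - 5)*(t - 2)*(t + 5) = 0, at t = -5, 2, 5.
On [-5, 2] the curve lies above the axis; ∫[-5,2] (2*t**3 - 4*t**2 - 50*t + 100) dt = 4459/6, giving area 4459/6.
On [2, 5] the curve lies below the axis; ∫[2,5] (2*t**3 - 4*t**2 - 50*t + 100) dt = -153/2, giving area 153/2.
Total area = 4459/6 + 153/2 = 2459/3.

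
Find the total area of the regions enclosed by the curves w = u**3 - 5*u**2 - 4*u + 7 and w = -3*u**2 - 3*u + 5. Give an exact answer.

37/12

Set the curves equal: u**3 - 5*u**2 - 4*u + 7 = -3*u**2 - 3*u + 5, so u**3 - 2*u**2 - u + 2 = 0, which factors as (u - 2)*(u - 1)*(u + 1) = 0. The curves meet at u = -1, 1, 2.
On [-1, 1], w = u**3 - 5*u**2 - 4*u + 7 is on top; that piece has area ∫[-1,1] (u**3 - 2*u**2 - u + 2) du = 8/3.
On [1, 2], w = -3*u**2 - 3*u + 5 is on top; that piece has area ∫[1,2] (-(u**3 - 2*u**2 - u + 2)) du = 5/12.
Total enclosed area = 8/3 + 5/12 = 37/12.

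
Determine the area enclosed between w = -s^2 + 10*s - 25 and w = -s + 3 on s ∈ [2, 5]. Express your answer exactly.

59/6

The difference (-s^2 + 10*s - 25) - (-s + 3) = -s^2 + 11*s - 28 changes sign at s = 4 inside [2, 5], so split the integral there.
∫[2,4] (-s^2 + 11*s - 28) ds = -26/3; the area of that piece is 26/3.
∫[4,5] (-s^2 + 11*s - 28) ds = 7/6.
Total area = 26/3 + 7/6 = 59/6.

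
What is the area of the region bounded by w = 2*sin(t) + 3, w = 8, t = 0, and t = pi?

On [0, pi], (2*sin(t) + 3) - (8) = 2*sin(t) - 5 is ≤ 0 throughout, so the area is a single integral of |2*sin(t) - 5|.
∫[0,pi] (2*sin(t) - 5) dt = 4 - 5*pi; the area of that piece is -4 + 5*pi.

-4 + 5*pi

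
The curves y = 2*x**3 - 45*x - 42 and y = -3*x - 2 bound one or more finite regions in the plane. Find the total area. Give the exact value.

Set the curves equal: 2*x**3 - 45*x - 42 = -3*x - 2, so 2*x**3 - 42*x - 40 = 0, which factors as 2*(x - 5)*(x + 1)*(x + 4) = 0. The curves meet at x = -4, -1, 5.
On [-4, -1], y = 2*x**3 - 45*x - 42 is on top; that piece has area ∫[-4,-1] (2*x**3 - 42*x - 40) dx = 135/2.
On [-1, 5], y = -3*x - 2 is on top; that piece has area ∫[-1,5] (-(2*x**3 - 42*x - 40)) dx = 432.
Total enclosed area = 135/2 + 432 = 999/2.

999/2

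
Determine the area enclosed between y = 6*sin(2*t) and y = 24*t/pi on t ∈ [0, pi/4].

On [0, pi/4], (6*sin(2*t)) - (24*t/pi) = -24*t/pi + 6*sin(2*t) is ≥ 0 throughout, so the area is a single integral of |-24*t/pi + 6*sin(2*t)|.
∫[0,pi/4] (-24*t/pi + 6*sin(2*t)) dt = 3 - 3*pi/4.

3 - 3*pi/4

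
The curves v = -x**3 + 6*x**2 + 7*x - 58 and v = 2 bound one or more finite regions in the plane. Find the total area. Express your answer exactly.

Set the curves equal: -x**3 + 6*x**2 + 7*x - 58 = 2, so -x**3 + 6*x**2 + 7*x - 60 = 0, which factors as -(x - 5)*(x - 4)*(x + 3) = 0. The curves meet at x = -3, 4, 5.
On [-3, 4], v = 2 is on top; that piece has area ∫[-3,4] (-(-x**3 + 6*x**2 + 7*x - 60)) dx = 1029/4.
On [4, 5], v = -x**3 + 6*x**2 + 7*x - 58 is on top; that piece has area ∫[4,5] (-x**3 + 6*x**2 + 7*x - 60) dx = 5/4.
Total enclosed area = 1029/4 + 5/4 = 517/2.

517/2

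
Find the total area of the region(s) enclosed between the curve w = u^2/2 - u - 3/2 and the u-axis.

The curve meets the u-axis where u^2/2 - u - 3/2 = 0, i.e. (u - 3)*(u + 1)/2 = 0, at u = -1, 3.
On [-1, 3] the curve lies below the axis; ∫[-1,3] (u^2/2 - u - 3/2) du = -16/3, giving area 16/3.

16/3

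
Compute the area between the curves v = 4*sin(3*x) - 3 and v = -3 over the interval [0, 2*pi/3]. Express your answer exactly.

16/3

The difference (4*sin(3*x) - 3) - (-3) = 4*sin(3*x) changes sign at x = pi/3 inside [0, 2*pi/3], so split the integral there.
∫[0,pi/3] (4*sin(3*x)) dx = 8/3.
∫[pi/3,2*pi/3] (4*sin(3*x)) dx = -8/3; the area of that piece is 8/3.
Total area = 8/3 + 8/3 = 16/3.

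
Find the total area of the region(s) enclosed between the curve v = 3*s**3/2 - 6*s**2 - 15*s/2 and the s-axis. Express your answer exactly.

The curve meets the s-axis where 3*s**3/2 - 6*s**2 - 15*s/2 = 0, i.e. 3*s*(s - 5)*(s + 1)/2 = 0, at s = -1, 0, 5.
On [-1, 0] the curve lies above the axis; ∫[-1,0] (3*s**3/2 - 6*s**2 - 15*s/2) ds = 11/8, giving area 11/8.
On [0, 5] the curve lies below the axis; ∫[0,5] (3*s**3/2 - 6*s**2 - 15*s/2) ds = -875/8, giving area 875/8.
Total area = 11/8 + 875/8 = 443/4.

443/4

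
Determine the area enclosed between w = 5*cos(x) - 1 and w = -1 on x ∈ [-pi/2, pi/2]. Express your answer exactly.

On [-pi/2, pi/2], (5*cos(x) - 1) - (-1) = 5*cos(x) is ≥ 0 throughout, so the area is a single integral of |5*cos(x)|.
∫[-pi/2,pi/2] (5*cos(x)) dx = 10.

10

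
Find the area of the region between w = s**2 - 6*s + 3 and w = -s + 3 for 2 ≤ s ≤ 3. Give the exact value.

37/6

On [2, 3], (s**2 - 6*s + 3) - (-s + 3) = s**2 - 5*s is ≤ 0 throughout, so the area is a single integral of |s**2 - 5*s|.
∫[2,3] (s**2 - 5*s) ds = -37/6; the area of that piece is 37/6.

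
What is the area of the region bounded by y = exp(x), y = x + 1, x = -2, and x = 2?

On [-2, 2], (exp(x)) - (x + 1) = -x + exp(x) - 1 is ≥ 0 throughout, so the area is a single integral of |-x + exp(x) - 1|.
∫[-2,2] (-x + exp(x) - 1) dx = -4 - exp(-2) + exp(2).

-4 - exp(-2) + exp(2)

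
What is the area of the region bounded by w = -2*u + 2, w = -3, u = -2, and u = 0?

On [-2, 0], (-2*u + 2) - (-3) = -2*u + 5 is ≥ 0 throughout, so the area is a single integral of |-2*u + 5|.
∫[-2,0] (-2*u + 5) du = 14.

14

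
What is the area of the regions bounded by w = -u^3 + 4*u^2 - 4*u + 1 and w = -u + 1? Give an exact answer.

Set the curves equal: -u^3 + 4*u^2 - 4*u + 1 = -u + 1, so -u^3 + 4*u^2 - 3*u = 0, which factors as -u*(u - 3)*(u - 1) = 0. The curves meet at u = 0, 1, 3.
On [0, 1], w = -u + 1 is on top; that piece has area ∫[0,1] (-(-u^3 + 4*u^2 - 3*u)) du = 5/12.
On [1, 3], w = -u^3 + 4*u^2 - 4*u + 1 is on top; that piece has area ∫[1,3] (-u^3 + 4*u^2 - 3*u) du = 8/3.
Total enclosed area = 5/12 + 8/3 = 37/12.

37/12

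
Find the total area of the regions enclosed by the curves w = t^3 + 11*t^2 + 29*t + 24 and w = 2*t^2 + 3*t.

1/2

Set the curves equal: t^3 + 11*t^2 + 29*t + 24 = 2*t^2 + 3*t, so t^3 + 9*t^2 + 26*t + 24 = 0, which factors as (t + 2)*(t + 3)*(t + 4) = 0. The curves meet at t = -4, -3, -2.
On [-4, -3], w = t^3 + 11*t^2 + 29*t + 24 is on top; that piece has area ∫[-4,-3] (t^3 + 9*t^2 + 26*t + 24) dt = 1/4.
On [-3, -2], w = 2*t^2 + 3*t is on top; that piece has area ∫[-3,-2] (-(t^3 + 9*t^2 + 26*t + 24)) dt = 1/4.
Total enclosed area = 1/4 + 1/4 = 1/2.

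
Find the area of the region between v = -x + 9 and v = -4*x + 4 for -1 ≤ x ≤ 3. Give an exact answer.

On [-1, 3], (-x + 9) - (-4*x + 4) = 3*x + 5 is ≥ 0 throughout, so the area is a single integral of |3*x + 5|.
∫[-1,3] (3*x + 5) dx = 32.

32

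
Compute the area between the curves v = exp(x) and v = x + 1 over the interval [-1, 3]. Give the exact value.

On [-1, 3], (exp(x)) - (x + 1) = -x + exp(x) - 1 is ≥ 0 throughout, so the area is a single integral of |-x + exp(x) - 1|.
∫[-1,3] (-x + exp(x) - 1) dx = -8 - exp(-1) + exp(3).

-8 - exp(-1) + exp(3)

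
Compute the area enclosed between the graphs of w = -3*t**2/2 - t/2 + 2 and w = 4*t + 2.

Set the curves equal: -3*t**2/2 - t/2 + 2 = 4*t + 2, so -3*t**2/2 - 9*t/2 = 0, which factors as -3*t*(t + 3)/2 = 0. The curves meet at t = -3, 0.
On [-3, 0], w = -3*t**2/2 - t/2 + 2 is on top; that piece has area ∫[-3,0] (-3*t**2/2 - 9*t/2) dt = 27/4.

27/4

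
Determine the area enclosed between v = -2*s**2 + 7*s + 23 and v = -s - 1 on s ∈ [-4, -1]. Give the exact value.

The difference (-2*s**2 + 7*s + 23) - (-s - 1) = -2*s**2 + 8*s + 24 changes sign at s = -2 inside [-4, -1], so split the integral there.
∫[-4,-2] (-2*s**2 + 8*s + 24) ds = -112/3; the area of that piece is 112/3.
∫[-2,-1] (-2*s**2 + 8*s + 24) ds = 22/3.
Total area = 112/3 + 22/3 = 134/3.

134/3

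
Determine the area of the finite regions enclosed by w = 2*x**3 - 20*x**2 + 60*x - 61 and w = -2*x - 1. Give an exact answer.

37/6

Set the curves equal: 2*x**3 - 20*x**2 + 60*x - 61 = -2*x - 1, so 2*x**3 - 20*x**2 + 62*x - 60 = 0, which factors as 2*(x - 5)*(x - 3)*(x - 2) = 0. The curves meet at x = 2, 3, 5.
On [2, 3], w = 2*x**3 - 20*x**2 + 60*x - 61 is on top; that piece has area ∫[2,3] (2*x**3 - 20*x**2 + 62*x - 60) dx = 5/6.
On [3, 5], w = -2*x - 1 is on top; that piece has area ∫[3,5] (-(2*x**3 - 20*x**2 + 62*x - 60)) dx = 16/3.
Total enclosed area = 5/6 + 16/3 = 37/6.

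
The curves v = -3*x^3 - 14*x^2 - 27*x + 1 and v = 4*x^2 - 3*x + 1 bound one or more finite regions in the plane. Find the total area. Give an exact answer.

24

Set the curves equal: -3*x^3 - 14*x^2 - 27*x + 1 = 4*x^2 - 3*x + 1, so -3*x^3 - 18*x^2 - 24*x = 0, which factors as -3*x*(x + 2)*(x + 4) = 0. The curves meet at x = -4, -2, 0.
On [-4, -2], v = 4*x^2 - 3*x + 1 is on top; that piece has area ∫[-4,-2] (-(-3*x^3 - 18*x^2 - 24*x)) dx = 12.
On [-2, 0], v = -3*x^3 - 14*x^2 - 27*x + 1 is on top; that piece has area ∫[-2,0] (-3*x^3 - 18*x^2 - 24*x) dx = 12.
Total enclosed area = 12 + 12 = 24.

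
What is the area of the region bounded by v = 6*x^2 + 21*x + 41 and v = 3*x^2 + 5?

1/2

Set the curves equal: 6*x^2 + 21*x + 41 = 3*x^2 + 5, so 3*x^2 + 21*x + 36 = 0, which factors as 3*(x + 3)*(x + 4) = 0. The curves meet at x = -4, -3.
On [-4, -3], v = 3*x^2 + 5 is on top; that piece has area ∫[-4,-3] (-(3*x^2 + 21*x + 36)) dx = 1/2.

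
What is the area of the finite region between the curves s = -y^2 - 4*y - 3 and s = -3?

32/3

Both boundary curves give s as a function of y, so integrate with respect to y. Setting them equal: -y^2 - 4*y = 0, i.e. -y*(y + 4) = 0, so they meet at y = -4, 0.
For y in [-4, 0], s = -y^2 - 4*y - 3 is on the right; area = ∫[-4,0] (-y^2 - 4*y) dy = 32/3.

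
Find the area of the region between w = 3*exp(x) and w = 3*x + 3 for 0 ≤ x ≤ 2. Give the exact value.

-15 + 3*exp(2)

On [0, 2], (3*exp(x)) - (3*x + 3) = -3*x + 3*exp(x) - 3 is ≥ 0 throughout, so the area is a single integral of |-3*x + 3*exp(x) - 3|.
∫[0,2] (-3*x + 3*exp(x) - 3) dx = -15 + 3*exp(2).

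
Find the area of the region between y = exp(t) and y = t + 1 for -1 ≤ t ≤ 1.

-2 - exp(-1) + exp(1)

On [-1, 1], (exp(t)) - (t + 1) = -t + exp(t) - 1 is ≥ 0 throughout, so the area is a single integral of |-t + exp(t) - 1|.
∫[-1,1] (-t + exp(t) - 1) dt = -2 - exp(-1) + exp(1).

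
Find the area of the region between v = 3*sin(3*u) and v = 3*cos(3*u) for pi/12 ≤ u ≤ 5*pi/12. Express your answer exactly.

2*sqrt(2)

On [pi/12, 5*pi/12], (3*sin(3*u)) - (3*cos(3*u)) = 3*sin(3*u) - 3*cos(3*u) is ≥ 0 throughout, so the area is a single integral of |3*sin(3*u) - 3*cos(3*u)|.
∫[pi/12,5*pi/12] (3*sin(3*u) - 3*cos(3*u)) du = 2*sqrt(2).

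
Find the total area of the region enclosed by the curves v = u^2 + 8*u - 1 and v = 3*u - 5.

Set the curves equal: u^2 + 8*u - 1 = 3*u - 5, so u^2 + 5*u + 4 = 0, which factors as (u + 1)*(u + 4) = 0. The curves meet at u = -4, -1.
On [-4, -1], v = 3*u - 5 is on top; that piece has area ∫[-4,-1] (-(u^2 + 5*u + 4)) du = 9/2.

9/2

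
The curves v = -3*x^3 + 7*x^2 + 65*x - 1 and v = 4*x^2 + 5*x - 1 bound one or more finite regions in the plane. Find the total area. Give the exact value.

2521/4

Set the curves equal: -3*x^3 + 7*x^2 + 65*x - 1 = 4*x^2 + 5*x - 1, so -3*x^3 + 3*x^2 + 60*x = 0, which factors as -3*x*(x - 5)*(x + 4) = 0. The curves meet at x = -4, 0, 5.
On [-4, 0], v = 4*x^2 + 5*x - 1 is on top; that piece has area ∫[-4,0] (-(-3*x^3 + 3*x^2 + 60*x)) dx = 224.
On [0, 5], v = -3*x^3 + 7*x^2 + 65*x - 1 is on top; that piece has area ∫[0,5] (-3*x^3 + 3*x^2 + 60*x) dx = 1625/4.
Total enclosed area = 224 + 1625/4 = 2521/4.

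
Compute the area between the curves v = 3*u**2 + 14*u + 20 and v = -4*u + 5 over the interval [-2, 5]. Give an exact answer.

437

The difference (3*u**2 + 14*u + 20) - (-4*u + 5) = 3*u**2 + 18*u + 15 changes sign at u = -1 inside [-2, 5], so split the integral there.
∫[-2,-1] (3*u**2 + 18*u + 15) du = -5; the area of that piece is 5.
∫[-1,5] (3*u**2 + 18*u + 15) du = 432.
Total area = 5 + 432 = 437.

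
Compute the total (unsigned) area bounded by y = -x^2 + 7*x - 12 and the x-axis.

1/6

The curve meets the x-axis where -x^2 + 7*x - 12 = 0, i.e. -(x - 4)*(x - 3) = 0, at x = 3, 4.
On [3, 4] the curve lies above the axis; ∫[3,4] (-x^2 + 7*x - 12) dx = 1/6, giving area 1/6.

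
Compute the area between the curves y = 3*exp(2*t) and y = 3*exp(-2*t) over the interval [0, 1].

On [0, 1], (3*exp(2*t)) - (3*exp(-2*t)) = 3*exp(2*t) - 3*exp(-2*t) is ≥ 0 throughout, so the area is a single integral of |3*exp(2*t) - 3*exp(-2*t)|.
∫[0,1] (3*exp(2*t) - 3*exp(-2*t)) dt = -3 + 3*exp(-2)/2 + 3*exp(2)/2.

-3 + 3*exp(-2)/2 + 3*exp(2)/2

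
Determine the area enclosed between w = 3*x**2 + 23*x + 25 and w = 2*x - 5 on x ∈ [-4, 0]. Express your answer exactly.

36

The difference (3*x**2 + 23*x + 25) - (2*x - 5) = 3*x**2 + 21*x + 30 changes sign at x = -2 inside [-4, 0], so split the integral there.
∫[-4,-2] (3*x**2 + 21*x + 30) dx = -10; the area of that piece is 10.
∫[-2,0] (3*x**2 + 21*x + 30) dx = 26.
Total area = 10 + 26 = 36.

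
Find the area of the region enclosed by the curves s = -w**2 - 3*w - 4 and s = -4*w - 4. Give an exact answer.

Both boundary curves give s as a function of w, so integrate with respect to w. Setting them equal: -w**2 + w = 0, i.e. -w*(w - 1) = 0, so they meet at w = 0, 1.
For w in [0, 1], s = -w**2 - 3*w - 4 is on the right; area = ∫[0,1] (-w**2 + w) dw = 1/6.

1/6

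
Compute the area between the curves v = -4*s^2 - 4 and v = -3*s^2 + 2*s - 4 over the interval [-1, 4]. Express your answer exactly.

38

The difference (-4*s^2 - 4) - (-3*s^2 + 2*s - 4) = -s^2 - 2*s changes sign at s = 0 inside [-1, 4], so split the integral there.
∫[-1,0] (-s^2 - 2*s) ds = 2/3.
∫[0,4] (-s^2 - 2*s) ds = -112/3; the area of that piece is 112/3.
Total area = 2/3 + 112/3 = 38.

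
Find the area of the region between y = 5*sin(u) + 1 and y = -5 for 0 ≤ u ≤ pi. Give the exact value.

10 + 6*pi

On [0, pi], (5*sin(u) + 1) - (-5) = 5*sin(u) + 6 is ≥ 0 throughout, so the area is a single integral of |5*sin(u) + 6|.
∫[0,pi] (5*sin(u) + 6) du = 10 + 6*pi.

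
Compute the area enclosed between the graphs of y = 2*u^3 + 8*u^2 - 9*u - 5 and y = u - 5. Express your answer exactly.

Set the curves equal: 2*u^3 + 8*u^2 - 9*u - 5 = u - 5, so 2*u^3 + 8*u^2 - 10*u = 0, which factors as 2*u*(u - 1)*(u + 5) = 0. The curves meet at u = -5, 0, 1.
On [-5, 0], y = 2*u^3 + 8*u^2 - 9*u - 5 is on top; that piece has area ∫[-5,0] (2*u^3 + 8*u^2 - 10*u) du = 875/6.
On [0, 1], y = u - 5 is on top; that piece has area ∫[0,1] (-(2*u^3 + 8*u^2 - 10*u)) du = 11/6.
Total enclosed area = 875/6 + 11/6 = 443/3.

443/3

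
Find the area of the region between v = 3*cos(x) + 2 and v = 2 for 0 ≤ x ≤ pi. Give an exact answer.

The difference (3*cos(x) + 2) - (2) = 3*cos(x) changes sign at x = pi/2 inside [0, pi], so split the integral there.
∫[0,pi/2] (3*cos(x)) dx = 3.
∫[pi/2,pi] (3*cos(x)) dx = -3; the area of that piece is 3.
Total area = 3 + 3 = 6.

6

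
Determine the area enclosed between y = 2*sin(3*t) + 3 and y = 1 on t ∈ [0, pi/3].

On [0, pi/3], (2*sin(3*t) + 3) - (1) = 2*sin(3*t) + 2 is ≥ 0 throughout, so the area is a single integral of |2*sin(3*t) + 2|.
∫[0,pi/3] (2*sin(3*t) + 2) dt = 4/3 + 2*pi/3.

4/3 + 2*pi/3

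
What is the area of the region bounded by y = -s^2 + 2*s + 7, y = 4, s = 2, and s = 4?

4

The difference (-s^2 + 2*s + 7) - (4) = -s^2 + 2*s + 3 changes sign at s = 3 inside [2, 4], so split the integral there.
∫[2,3] (-s^2 + 2*s + 3) ds = 5/3.
∫[3,4] (-s^2 + 2*s + 3) ds = -7/3; the area of that piece is 7/3.
Total area = 5/3 + 7/3 = 4.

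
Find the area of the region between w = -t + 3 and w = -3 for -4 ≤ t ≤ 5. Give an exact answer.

On [-4, 5], (-t + 3) - (-3) = -t + 6 is ≥ 0 throughout, so the area is a single integral of |-t + 6|.
∫[-4,5] (-t + 6) dt = 99/2.

99/2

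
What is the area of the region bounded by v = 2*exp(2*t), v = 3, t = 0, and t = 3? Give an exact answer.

The difference (2*exp(2*t)) - (3) = 2*exp(2*t) - 3 changes sign at t = -log(2)/2 + log(3)/2 inside [0, 3], so split the integral there.
∫[0,-log(2)/2 + log(3)/2] (2*exp(2*t) - 3) dt = log(2*sqrt(6)/9) + 1/2; the area of that piece is -1/2 + log(3*sqrt(6)/4).
∫[-log(2)/2 + log(3)/2,3] (2*exp(2*t) - 3) dt = -21/2 - 3*log(2)/2 + 3*log(3)/2 + exp(6).
Total area = (-1/2 + log(3*sqrt(6)/4)) + (-21/2 - 3*log(2)/2 + 3*log(3)/2 + exp(6)) = -11 - 7*log(2)/2 + log(6)/2 + 5*log(3)/2 + exp(6).

-11 - 7*log(2)/2 + log(6)/2 + 5*log(3)/2 + exp(6)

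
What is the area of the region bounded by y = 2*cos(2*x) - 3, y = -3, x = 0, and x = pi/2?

The difference (2*cos(2*x) - 3) - (-3) = 2*cos(2*x) changes sign at x = pi/4 inside [0, pi/2], so split the integral there.
∫[0,pi/4] (2*cos(2*x)) dx = 1.
∫[pi/4,pi/2] (2*cos(2*x)) dx = -1; the area of that piece is 1.
Total area = 1 + 1 = 2.

2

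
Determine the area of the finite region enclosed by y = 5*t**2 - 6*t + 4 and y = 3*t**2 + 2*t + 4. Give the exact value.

Set the curves equal: 5*t**2 - 6*t + 4 = 3*t**2 + 2*t + 4, so 2*t**2 - 8*t = 0, which factors as 2*t*(t - 4) = 0. The curves meet at t = 0, 4.
On [0, 4], y = 3*t**2 + 2*t + 4 is on top; that piece has area ∫[0,4] (-(2*t**2 - 8*t)) dt = 64/3.

64/3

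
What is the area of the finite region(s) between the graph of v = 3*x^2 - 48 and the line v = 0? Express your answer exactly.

The curve meets the x-axis where 3*x^2 - 48 = 0, i.e. 3*(x - 4)*(x + 4) = 0, at x = -4, 4.
On [-4, 4] the curve lies below the axis; ∫[-4,4] (3*x^2 - 48) dx = -256, giving area 256.

256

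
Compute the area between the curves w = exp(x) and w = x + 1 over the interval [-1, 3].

On [-1, 3], (exp(x)) - (x + 1) = -x + exp(x) - 1 is ≥ 0 throughout, so the area is a single integral of |-x + exp(x) - 1|.
∫[-1,3] (-x + exp(x) - 1) dx = -8 - exp(-1) + exp(3).

-8 - exp(-1) + exp(3)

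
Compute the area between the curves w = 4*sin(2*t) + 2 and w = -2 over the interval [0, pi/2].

On [0, pi/2], (4*sin(2*t) + 2) - (-2) = 4*sin(2*t) + 4 is ≥ 0 throughout, so the area is a single integral of |4*sin(2*t) + 4|.
∫[0,pi/2] (4*sin(2*t) + 4) dt = 4 + 2*pi.

4 + 2*pi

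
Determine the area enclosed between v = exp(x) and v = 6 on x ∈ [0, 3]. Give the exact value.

-29 + exp(3) + 12*log(6)

The difference (exp(x)) - (6) = exp(x) - 6 changes sign at x = log(6) inside [0, 3], so split the integral there.
∫[0,log(6)] (exp(x) - 6) dx = 5 - log(46656); the area of that piece is -5 + log(46656).
∫[log(6),3] (exp(x) - 6) dx = -24 + 6*log(6) + exp(3).
Total area = (-5 + log(46656)) + (-24 + 6*log(6) + exp(3)) = -29 + exp(3) + 12*log(6).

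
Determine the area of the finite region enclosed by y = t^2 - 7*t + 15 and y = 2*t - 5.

Set the curves equal: t^2 - 7*t + 15 = 2*t - 5, so t^2 - 9*t + 20 = 0, which factors as (t - 5)*(t - 4) = 0. The curves meet at t = 4, 5.
On [4, 5], y = 2*t - 5 is on top; that piece has area ∫[4,5] (-(t^2 - 9*t + 20)) dt = 1/6.

1/6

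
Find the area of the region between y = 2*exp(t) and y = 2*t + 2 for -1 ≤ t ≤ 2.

-9 - 2*exp(-1) + 2*exp(2)

On [-1, 2], (2*exp(t)) - (2*t + 2) = -2*t + 2*exp(t) - 2 is ≥ 0 throughout, so the area is a single integral of |-2*t + 2*exp(t) - 2|.
∫[-1,2] (-2*t + 2*exp(t) - 2) dt = -9 - 2*exp(-1) + 2*exp(2).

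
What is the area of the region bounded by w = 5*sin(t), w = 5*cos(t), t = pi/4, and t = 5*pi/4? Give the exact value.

On [pi/4, 5*pi/4], (5*sin(t)) - (5*cos(t)) = 5*sin(t) - 5*cos(t) is ≥ 0 throughout, so the area is a single integral of |5*sin(t) - 5*cos(t)|.
∫[pi/4,5*pi/4] (5*sin(t) - 5*cos(t)) dt = 10*sqrt(2).

10*sqrt(2)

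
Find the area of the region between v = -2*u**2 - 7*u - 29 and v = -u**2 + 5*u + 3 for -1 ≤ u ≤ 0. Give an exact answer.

79/3

On [-1, 0], (-2*u**2 - 7*u - 29) - (-u**2 + 5*u + 3) = -u**2 - 12*u - 32 is ≤ 0 throughout, so the area is a single integral of |-u**2 - 12*u - 32|.
∫[-1,0] (-u**2 - 12*u - 32) du = -79/3; the area of that piece is 79/3.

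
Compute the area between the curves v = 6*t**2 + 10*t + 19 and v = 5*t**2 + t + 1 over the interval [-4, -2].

3

The difference (6*t**2 + 10*t + 19) - (5*t**2 + t + 1) = t**2 + 9*t + 18 changes sign at t = -3 inside [-4, -2], so split the integral there.
∫[-4,-3] (t**2 + 9*t + 18) dt = -7/6; the area of that piece is 7/6.
∫[-3,-2] (t**2 + 9*t + 18) dt = 11/6.
Total area = 7/6 + 11/6 = 3.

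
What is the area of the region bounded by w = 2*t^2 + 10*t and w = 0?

125/3

Set the curves equal: 2*t^2 + 10*t = 0, so 2*t^2 + 10*t = 0, which factors as 2*t*(t + 5) = 0. The curves meet at t = -5, 0.
On [-5, 0], w = 0 is on top; that piece has area ∫[-5,0] (-(2*t^2 + 10*t)) dt = 125/3.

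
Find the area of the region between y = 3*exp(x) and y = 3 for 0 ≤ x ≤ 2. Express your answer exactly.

On [0, 2], (3*exp(x)) - (3) = 3*exp(x) - 3 is ≥ 0 throughout, so the area is a single integral of |3*exp(x) - 3|.
∫[0,2] (3*exp(x) - 3) dx = -9 + 3*exp(2).

-9 + 3*exp(2)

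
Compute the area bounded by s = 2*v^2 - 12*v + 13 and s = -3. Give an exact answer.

8/3

Both boundary curves give s as a function of v, so integrate with respect to v. Setting them equal: 2*v^2 - 12*v + 16 = 0, i.e. 2*(v - 4)*(v - 2) = 0, so they meet at v = 2, 4.
For v in [2, 4], s = 2*v^2 - 12*v + 13 is on the left; area = ∫[2,4] (-(2*v^2 - 12*v + 16)) dv = 8/3.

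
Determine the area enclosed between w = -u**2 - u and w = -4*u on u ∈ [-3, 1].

The difference (-u**2 - u) - (-4*u) = -u**2 + 3*u changes sign at u = 0 inside [-3, 1], so split the integral there.
∫[-3,0] (-u**2 + 3*u) du = -45/2; the area of that piece is 45/2.
∫[0,1] (-u**2 + 3*u) du = 7/6.
Total area = 45/2 + 7/6 = 71/3.

71/3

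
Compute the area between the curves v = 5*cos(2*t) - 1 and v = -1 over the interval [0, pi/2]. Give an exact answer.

5

The difference (5*cos(2*t) - 1) - (-1) = 5*cos(2*t) changes sign at t = pi/4 inside [0, pi/2], so split the integral there.
∫[0,pi/4] (5*cos(2*t)) dt = 5/2.
∫[pi/4,pi/2] (5*cos(2*t)) dt = -5/2; the area of that piece is 5/2.
Total area = 5/2 + 5/2 = 5.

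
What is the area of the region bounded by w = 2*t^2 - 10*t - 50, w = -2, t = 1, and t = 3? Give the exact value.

356/3

On [1, 3], (2*t^2 - 10*t - 50) - (-2) = 2*t^2 - 10*t - 48 is ≤ 0 throughout, so the area is a single integral of |2*t^2 - 10*t - 48|.
∫[1,3] (2*t^2 - 10*t - 48) dt = -356/3; the area of that piece is 356/3.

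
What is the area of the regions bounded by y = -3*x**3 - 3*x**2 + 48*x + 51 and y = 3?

863/2

Set the curves equal: -3*x**3 - 3*x**2 + 48*x + 51 = 3, so -3*x**3 - 3*x**2 + 48*x + 48 = 0, which factors as -3*(x - 4)*(x + 1)*(x + 4) = 0. The curves meet at x = -4, -1, 4.
On [-4, -1], y = 3 is on top; that piece has area ∫[-4,-1] (-(-3*x**3 - 3*x**2 + 48*x + 48)) dx = 351/4.
On [-1, 4], y = -3*x**3 - 3*x**2 + 48*x + 51 is on top; that piece has area ∫[-1,4] (-3*x**3 - 3*x**2 + 48*x + 48) dx = 1375/4.
Total enclosed area = 351/4 + 1375/4 = 863/2.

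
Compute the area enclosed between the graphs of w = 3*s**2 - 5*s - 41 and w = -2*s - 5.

343/2

Set the curves equal: 3*s**2 - 5*s - 41 = -2*s - 5, so 3*s**2 - 3*s - 36 = 0, which factors as 3*(s - 4)*(s + 3) = 0. The curves meet at s = -3, 4.
On [-3, 4], w = -2*s - 5 is on top; that piece has area ∫[-3,4] (-(3*s**2 - 3*s - 36)) ds = 343/2.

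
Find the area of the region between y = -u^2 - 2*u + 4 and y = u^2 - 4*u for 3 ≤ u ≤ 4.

41/3

On [3, 4], (-u^2 - 2*u + 4) - (u^2 - 4*u) = -2*u^2 + 2*u + 4 is ≤ 0 throughout, so the area is a single integral of |-2*u^2 + 2*u + 4|.
∫[3,4] (-2*u^2 + 2*u + 4) du = -41/3; the area of that piece is 41/3.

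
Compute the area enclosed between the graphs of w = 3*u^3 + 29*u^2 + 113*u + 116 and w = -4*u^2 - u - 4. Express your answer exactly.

Set the curves equal: 3*u^3 + 29*u^2 + 113*u + 116 = -4*u^2 - u - 4, so 3*u^3 + 33*u^2 + 114*u + 120 = 0, which factors as 3*(u + 2)*(u + 4)*(u + 5) = 0. The curves meet at u = -5, -4, -2.
On [-5, -4], w = 3*u^3 + 29*u^2 + 113*u + 116 is on top; that piece has area ∫[-5,-4] (3*u^3 + 33*u^2 + 114*u + 120) du = 5/4.
On [-4, -2], w = -4*u^2 - u - 4 is on top; that piece has area ∫[-4,-2] (-(3*u^3 + 33*u^2 + 114*u + 120)) du = 8.
Total enclosed area = 5/4 + 8 = 37/4.

37/4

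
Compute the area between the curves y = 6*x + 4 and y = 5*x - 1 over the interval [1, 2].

On [1, 2], (6*x + 4) - (5*x - 1) = x + 5 is ≥ 0 throughout, so the area is a single integral of |x + 5|.
∫[1,2] (x + 5) dx = 13/2.

13/2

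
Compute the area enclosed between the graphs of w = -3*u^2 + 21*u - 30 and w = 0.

27/2

Set the curves equal: -3*u^2 + 21*u - 30 = 0, so -3*u^2 + 21*u - 30 = 0, which factors as -3*(u - 5)*(u - 2) = 0. The curves meet at u = 2, 5.
On [2, 5], w = -3*u^2 + 21*u - 30 is on top; that piece has area ∫[2,5] (-3*u^2 + 21*u - 30) du = 27/2.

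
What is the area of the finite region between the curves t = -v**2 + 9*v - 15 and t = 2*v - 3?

1/6

Both boundary curves give t as a function of v, so integrate with respect to v. Setting them equal: -v**2 + 7*v - 12 = 0, i.e. -(v - 4)*(v - 3) = 0, so they meet at v = 3, 4.
For v in [3, 4], t = -v**2 + 9*v - 15 is on the right; area = ∫[3,4] (-v**2 + 7*v - 12) dv = 1/6.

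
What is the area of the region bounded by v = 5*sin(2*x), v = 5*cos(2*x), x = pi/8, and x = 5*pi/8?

On [pi/8, 5*pi/8], (5*sin(2*x)) - (5*cos(2*x)) = 5*sin(2*x) - 5*cos(2*x) is ≥ 0 throughout, so the area is a single integral of |5*sin(2*x) - 5*cos(2*x)|.
∫[pi/8,5*pi/8] (5*sin(2*x) - 5*cos(2*x)) dx = 5*sqrt(2).

5*sqrt(2)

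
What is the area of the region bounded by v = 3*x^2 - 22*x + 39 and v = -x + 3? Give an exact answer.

Set the curves equal: 3*x^2 - 22*x + 39 = -x + 3, so 3*x^2 - 21*x + 36 = 0, which factors as 3*(x - 4)*(x - 3) = 0. The curves meet at x = 3, 4.
On [3, 4], v = -x + 3 is on top; that piece has area ∫[3,4] (-(3*x^2 - 21*x + 36)) dx = 1/2.

1/2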